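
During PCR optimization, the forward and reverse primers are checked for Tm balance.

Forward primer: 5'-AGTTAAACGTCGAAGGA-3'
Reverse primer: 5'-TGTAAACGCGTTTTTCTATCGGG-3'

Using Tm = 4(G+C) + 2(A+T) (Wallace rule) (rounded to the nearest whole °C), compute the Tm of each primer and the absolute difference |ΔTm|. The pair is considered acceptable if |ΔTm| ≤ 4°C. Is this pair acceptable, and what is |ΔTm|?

Forward: A=7 T=3 G=5 C=2 → Tm = 2·10 + 4·7 = 48°C.
Reverse: A=4 T=9 G=6 C=4 → Tm = 2·13 + 4·10 = 66°C.
|ΔTm| = |48 − 66| = 18°C, > 4°C.

|ΔTm| = 18°C; the pair is not acceptable.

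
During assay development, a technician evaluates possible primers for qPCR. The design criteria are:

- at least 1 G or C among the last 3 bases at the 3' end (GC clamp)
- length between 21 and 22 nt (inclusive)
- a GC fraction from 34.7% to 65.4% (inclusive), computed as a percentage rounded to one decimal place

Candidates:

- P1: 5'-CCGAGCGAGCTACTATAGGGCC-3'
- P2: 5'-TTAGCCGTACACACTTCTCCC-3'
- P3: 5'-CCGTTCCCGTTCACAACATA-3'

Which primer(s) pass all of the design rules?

P1 (22 nt, A=5 T=3 G=7 C=7): 3' end GCC has 3 G/C ✓; length 22 ✓; GC 14/22 = 63.6% ✓ — passes.
P2 (21 nt, A=4 T=6 G=2 C=9): 3' end CCC has 3 G/C ✓; length 21 ✓; GC 11/21 = 52.4% ✓ — passes.
P3 (20 nt, A=5 T=5 G=2 C=8): 3' end ATA has 0 G/C, need ≥1 ✗; length 20, outside 21–22 ✗; GC 10/20 = 50.0% ✓ — fails.

P1 and P2.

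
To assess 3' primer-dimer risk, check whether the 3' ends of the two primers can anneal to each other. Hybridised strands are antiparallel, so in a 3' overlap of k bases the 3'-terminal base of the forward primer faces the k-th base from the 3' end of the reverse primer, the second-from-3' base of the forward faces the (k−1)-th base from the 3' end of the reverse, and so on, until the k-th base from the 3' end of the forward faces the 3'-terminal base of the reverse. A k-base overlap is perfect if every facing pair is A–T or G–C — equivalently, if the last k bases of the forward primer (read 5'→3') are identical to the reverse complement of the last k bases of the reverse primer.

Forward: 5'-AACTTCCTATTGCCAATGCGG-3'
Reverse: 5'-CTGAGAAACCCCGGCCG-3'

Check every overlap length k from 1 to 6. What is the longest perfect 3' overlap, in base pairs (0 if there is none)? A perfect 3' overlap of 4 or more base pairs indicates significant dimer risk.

Longest perfect overlap: 3 complementary base pairs; below the dimer-risk threshold (threshold 4).

Last 6 bases (5'→3') — forward …ATGCGG, reverse …CGGCCG.
Reverse complement of the reverse primer's last 6 bases: CGGCCG; its first k bases are the reverse complement of the reverse primer's last k bases, so a perfect k-base overlap needs the forward primer's last k bases to equal them.
Comparing (forward last k vs required): k=1: G vs C ✗; k=2: GG vs CG ✗; k=3: CGG vs CGG ✓; k=4: GCGG vs CGGC ✗; k=5: TGCGG vs CGGCC ✗; k=6: ATGCGG vs CGGCCG ✗.
Only k = 3 is perfect, so the longest perfect 3' overlap is 3.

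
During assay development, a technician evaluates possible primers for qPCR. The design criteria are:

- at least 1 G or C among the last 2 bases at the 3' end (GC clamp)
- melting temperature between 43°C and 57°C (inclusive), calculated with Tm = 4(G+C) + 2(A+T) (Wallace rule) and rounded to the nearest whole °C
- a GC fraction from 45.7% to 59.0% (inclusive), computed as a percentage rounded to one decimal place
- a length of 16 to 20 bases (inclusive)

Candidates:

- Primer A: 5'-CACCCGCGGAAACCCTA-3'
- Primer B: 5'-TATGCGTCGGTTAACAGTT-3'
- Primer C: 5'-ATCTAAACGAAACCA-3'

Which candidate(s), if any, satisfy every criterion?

Primer A (17 nt, A=5 T=1 G=3 C=8): 3' end TA has 0 G/C, need ≥1 ✗; Tm = 2·6 + 4·11 = 56°C ✓; GC 11/17 = 64.7%, outside 45.7–59.0% ✗; length 17 ✓ — fails.
Primer B (19 nt, A=4 T=7 G=5 C=3): 3' end TT has 0 G/C, need ≥1 ✗; Tm = 2·11 + 4·8 = 54°C ✓; GC 8/19 = 42.1%, outside 45.7–59.0% ✗; length 19 ✓ — fails.
Primer C (15 nt, A=8 T=2 G=1 C=4): 3' end CA has 1 G/C ✓; Tm = 2·10 + 4·5 = 40°C, outside 43–57°C ✗; GC 5/15 = 33.3%, outside 45.7–59.0% ✗; length 15, outside 16–20 ✗ — fails.

None of the candidates satisfy all criteria.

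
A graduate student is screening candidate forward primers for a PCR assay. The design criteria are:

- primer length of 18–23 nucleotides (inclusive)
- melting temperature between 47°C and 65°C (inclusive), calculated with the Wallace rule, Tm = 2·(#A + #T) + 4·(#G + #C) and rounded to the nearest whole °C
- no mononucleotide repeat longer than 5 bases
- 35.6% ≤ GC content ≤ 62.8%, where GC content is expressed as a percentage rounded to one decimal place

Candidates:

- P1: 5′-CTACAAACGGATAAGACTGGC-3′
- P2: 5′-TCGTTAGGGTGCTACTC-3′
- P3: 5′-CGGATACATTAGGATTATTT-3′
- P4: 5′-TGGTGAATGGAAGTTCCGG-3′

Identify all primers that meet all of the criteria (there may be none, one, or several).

P1 and P4.

P1 (21 nt, A=8 T=3 G=5 C=5): length 21 ✓; Tm = 2·11 + 4·10 = 62°C ✓; longest run = 3 ✓; GC 10/21 = 47.6% ✓ — passes.
P2 (17 nt, A=2 T=6 G=5 C=4): length 17, outside 18–23 ✗; Tm = 2·8 + 4·9 = 52°C ✓; longest run = 3 ✓; GC 9/17 = 52.9% ✓ — fails.
P3 (20 nt, A=6 T=8 G=4 C=2): length 20 ✓; Tm = 2·14 + 4·6 = 52°C ✓; longest run = 3 ✓; GC 6/20 = 30.0%, outside 35.6–62.8% ✗ — fails.
P4 (19 nt, A=4 T=5 G=8 C=2): length 19 ✓; Tm = 2·9 + 4·10 = 58°C ✓; longest run = 2 ✓; GC 10/19 = 52.6% ✓ — passes.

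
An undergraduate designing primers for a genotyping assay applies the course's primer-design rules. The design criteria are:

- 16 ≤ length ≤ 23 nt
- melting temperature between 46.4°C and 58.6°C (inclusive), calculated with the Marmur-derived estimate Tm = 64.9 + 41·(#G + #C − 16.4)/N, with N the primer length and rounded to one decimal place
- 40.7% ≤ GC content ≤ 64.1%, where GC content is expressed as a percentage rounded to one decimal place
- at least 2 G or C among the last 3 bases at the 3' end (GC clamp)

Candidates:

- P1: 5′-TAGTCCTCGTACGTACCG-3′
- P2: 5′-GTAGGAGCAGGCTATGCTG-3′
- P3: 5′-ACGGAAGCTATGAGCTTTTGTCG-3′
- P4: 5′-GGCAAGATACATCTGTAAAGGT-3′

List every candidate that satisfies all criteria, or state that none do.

P1, P2, P3 and P4.

P1 (18 nt, A=3 T=5 G=4 C=6): length 18 ✓; Tm = 64.9 + 41·(10 − 16.4)/18 = 50.3°C ✓; GC 10/18 = 55.6% ✓; 3' end CCG has 3 G/C ✓ — passes.
P2 (19 nt, A=4 T=4 G=8 C=3): length 19 ✓; Tm = 64.9 + 41·(11 − 16.4)/19 = 53.2°C ✓; GC 11/19 = 57.9% ✓; 3' end CTG has 2 G/C ✓ — passes.
P3 (23 nt, A=5 T=7 G=7 C=4): length 23 ✓; Tm = 64.9 + 41·(11 − 16.4)/23 = 55.3°C ✓; GC 11/23 = 47.8% ✓; 3' end TCG has 2 G/C ✓ — passes.
P4 (22 nt, A=8 T=5 G=6 C=3): length 22 ✓; Tm = 64.9 + 41·(9 − 16.4)/22 = 51.1°C ✓; GC 9/22 = 40.9% ✓; 3' end GGT has 2 G/C ✓ — passes.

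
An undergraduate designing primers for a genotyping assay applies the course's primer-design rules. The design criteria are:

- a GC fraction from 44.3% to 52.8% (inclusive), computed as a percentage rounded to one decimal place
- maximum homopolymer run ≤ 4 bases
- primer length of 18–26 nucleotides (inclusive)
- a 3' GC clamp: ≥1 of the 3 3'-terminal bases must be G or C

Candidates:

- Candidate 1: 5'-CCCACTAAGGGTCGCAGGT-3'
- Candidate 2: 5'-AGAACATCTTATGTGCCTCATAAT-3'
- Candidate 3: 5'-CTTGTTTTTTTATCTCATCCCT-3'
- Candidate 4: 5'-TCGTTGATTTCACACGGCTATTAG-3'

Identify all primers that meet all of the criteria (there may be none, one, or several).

None of the candidates satisfy all criteria.

Candidate 1 (19 nt, A=4 T=3 G=6 C=6): GC 12/19 = 63.2%, outside 44.3–52.8% ✗; longest run = 3 ✓; length 19 ✓; 3' end GGT has 2 G/C ✓ — fails.
Candidate 2 (24 nt, A=8 T=8 G=3 C=5): GC 8/24 = 33.3%, outside 44.3–52.8% ✗; longest run = 2 ✓; length 24 ✓; 3' end AAT has 0 G/C, need ≥1 ✗ — fails.
Candidate 3 (22 nt, A=2 T=13 G=1 C=6): GC 7/22 = 31.8%, outside 44.3–52.8% ✗; longest run = 7, exceeds 4 ✗; length 22 ✓; 3' end CCT has 2 G/C ✓ — fails.
Candidate 4 (24 nt, A=5 T=9 G=5 C=5): GC 10/24 = 41.7%, outside 44.3–52.8% ✗; longest run = 3 ✓; length 24 ✓; 3' end TAG has 1 G/C ✓ — fails.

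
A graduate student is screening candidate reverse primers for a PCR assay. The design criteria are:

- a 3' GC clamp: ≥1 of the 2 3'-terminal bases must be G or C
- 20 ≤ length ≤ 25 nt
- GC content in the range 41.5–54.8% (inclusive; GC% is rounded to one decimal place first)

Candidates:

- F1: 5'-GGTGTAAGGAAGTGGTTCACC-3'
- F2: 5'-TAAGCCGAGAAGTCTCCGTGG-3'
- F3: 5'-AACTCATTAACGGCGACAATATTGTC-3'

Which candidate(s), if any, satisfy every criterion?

F1 (21 nt, A=5 T=5 G=8 C=3): 3' end CC has 2 G/C ✓; length 21 ✓; GC 11/21 = 52.4% ✓ — passes.
F2 (21 nt, A=5 T=4 G=7 C=5): 3' end GG has 2 G/C ✓; length 21 ✓; GC 12/21 = 57.1%, outside 41.5–54.8% ✗ — fails.
F3 (26 nt, A=9 T=7 G=4 C=6): 3' end TC has 1 G/C ✓; length 26, outside 20–25 ✗; GC 10/26 = 38.5%, outside 41.5–54.8% ✗ — fails.

F1 only.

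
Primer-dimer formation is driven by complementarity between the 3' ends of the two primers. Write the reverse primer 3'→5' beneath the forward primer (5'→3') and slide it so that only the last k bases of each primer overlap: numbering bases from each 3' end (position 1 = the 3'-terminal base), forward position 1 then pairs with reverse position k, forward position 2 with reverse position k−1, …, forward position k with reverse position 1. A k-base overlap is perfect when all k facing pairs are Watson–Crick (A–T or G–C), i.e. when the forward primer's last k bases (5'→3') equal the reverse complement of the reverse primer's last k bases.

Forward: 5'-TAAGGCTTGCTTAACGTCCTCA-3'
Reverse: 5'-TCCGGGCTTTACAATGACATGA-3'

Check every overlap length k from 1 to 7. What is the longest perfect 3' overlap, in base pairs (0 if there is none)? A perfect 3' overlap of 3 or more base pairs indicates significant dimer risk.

Longest perfect overlap: 3 complementary base pairs; significant dimer risk (threshold 3).

Last 7 bases (5'→3') — forward …GTCCTCA, reverse …GACATGA.
Reverse complement of the reverse primer's last 7 bases: TCATGTC; its first k bases are the reverse complement of the reverse primer's last k bases, so a perfect k-base overlap needs the forward primer's last k bases to equal them.
Comparing (forward last k vs required): k=1: A vs T ✗; k=2: CA vs TC ✗; k=3: TCA vs TCA ✓; k=4: CTCA vs TCAT ✗; k=5: CCTCA vs TCATG ✗; k=6: TCCTCA vs TCATGT ✗; k=7: GTCCTCA vs TCATGTC ✗.
Only k = 3 is perfect, so the longest perfect 3' overlap is 3.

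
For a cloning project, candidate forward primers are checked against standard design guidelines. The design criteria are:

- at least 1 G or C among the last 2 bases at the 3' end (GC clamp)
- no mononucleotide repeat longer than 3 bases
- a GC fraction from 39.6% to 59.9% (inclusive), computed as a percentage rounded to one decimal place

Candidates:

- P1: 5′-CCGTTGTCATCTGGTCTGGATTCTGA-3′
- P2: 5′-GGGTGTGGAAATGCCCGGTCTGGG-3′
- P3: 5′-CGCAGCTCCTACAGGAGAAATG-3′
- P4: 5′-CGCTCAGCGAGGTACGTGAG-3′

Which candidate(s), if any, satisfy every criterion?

P1 (26 nt, A=3 T=10 G=7 C=6): 3' end GA has 1 G/C ✓; longest run = 2 ✓; GC 13/26 = 50.0% ✓ — passes.
P2 (24 nt, A=3 T=5 G=12 C=4): 3' end GG has 2 G/C ✓; longest run = 3 ✓; GC 16/24 = 66.7%, outside 39.6–59.9% ✗ — fails.
P3 (22 nt, A=7 T=3 G=6 C=6): 3' end TG has 1 G/C ✓; longest run = 3 ✓; GC 12/22 = 54.5% ✓ — passes.
P4 (20 nt, A=4 T=3 G=8 C=5): 3' end AG has 1 G/C ✓; longest run = 2 ✓; GC 13/20 = 65.0%, outside 39.6–59.9% ✗ — fails.

P1 and P3.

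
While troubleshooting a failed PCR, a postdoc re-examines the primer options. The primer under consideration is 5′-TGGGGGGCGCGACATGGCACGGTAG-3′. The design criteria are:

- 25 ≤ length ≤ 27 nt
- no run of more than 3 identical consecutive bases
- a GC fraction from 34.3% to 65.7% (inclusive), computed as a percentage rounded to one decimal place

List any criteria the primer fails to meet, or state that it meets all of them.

Base counts: A=4, T=3, G=13, C=5 (length 25).
length: length 25 ✓
homopolymer run: longest run = 6, exceeds 3 ✗
GC content: GC 18/25 = 72.0%, outside 34.3–65.7% ✗

Fails: homopolymer run, GC content.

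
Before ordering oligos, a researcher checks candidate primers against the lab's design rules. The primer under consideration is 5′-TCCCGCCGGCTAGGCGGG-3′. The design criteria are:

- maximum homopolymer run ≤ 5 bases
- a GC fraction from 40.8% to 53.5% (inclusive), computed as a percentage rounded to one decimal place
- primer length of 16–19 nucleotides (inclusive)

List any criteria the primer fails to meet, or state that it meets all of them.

Fails: GC content.

Base counts: A=1, T=2, G=8, C=7 (length 18).
homopolymer run: longest run = 3 ✓
GC content: GC 15/18 = 83.3%, outside 40.8–53.5% ✗
length: length 18 ✓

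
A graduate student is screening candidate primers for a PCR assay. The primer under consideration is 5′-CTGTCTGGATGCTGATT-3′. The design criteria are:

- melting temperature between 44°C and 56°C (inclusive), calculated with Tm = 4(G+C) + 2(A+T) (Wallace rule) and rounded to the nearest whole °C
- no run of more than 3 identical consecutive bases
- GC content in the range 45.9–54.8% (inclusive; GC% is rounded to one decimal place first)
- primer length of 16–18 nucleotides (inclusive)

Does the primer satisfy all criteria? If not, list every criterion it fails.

Meets all criteria.

Base counts: A=2, T=7, G=5, C=3 (length 17).
Tm: Tm = 2·9 + 4·8 = 50°C ✓
homopolymer run: longest run = 2 ✓
GC content: GC 8/17 = 47.1% ✓
length: length 17 ✓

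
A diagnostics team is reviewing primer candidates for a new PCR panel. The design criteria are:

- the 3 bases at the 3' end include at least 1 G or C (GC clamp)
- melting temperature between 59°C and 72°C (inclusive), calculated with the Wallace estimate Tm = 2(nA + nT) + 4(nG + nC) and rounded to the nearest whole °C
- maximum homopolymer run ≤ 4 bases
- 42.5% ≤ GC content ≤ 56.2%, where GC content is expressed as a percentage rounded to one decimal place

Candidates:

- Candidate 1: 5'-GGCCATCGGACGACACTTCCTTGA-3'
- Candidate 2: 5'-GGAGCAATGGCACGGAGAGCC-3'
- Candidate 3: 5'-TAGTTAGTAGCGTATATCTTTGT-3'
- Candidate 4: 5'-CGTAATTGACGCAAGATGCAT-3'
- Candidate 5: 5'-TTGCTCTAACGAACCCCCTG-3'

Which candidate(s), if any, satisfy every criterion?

Candidate 4 only.

Candidate 1 (24 nt, A=5 T=5 G=6 C=8): 3' end TGA has 1 G/C ✓; Tm = 2·10 + 4·14 = 76°C, outside 59–72°C ✗; longest run = 2 ✓; GC 14/24 = 58.3%, outside 42.5–56.2% ✗ — fails.
Candidate 2 (21 nt, A=6 T=1 G=9 C=5): 3' end GCC has 3 G/C ✓; Tm = 2·7 + 4·14 = 70°C ✓; longest run = 2 ✓; GC 14/21 = 66.7%, outside 42.5–56.2% ✗ — fails.
Candidate 3 (23 nt, A=5 T=11 G=5 C=2): 3' end TGT has 1 G/C ✓; Tm = 2·16 + 4·7 = 60°C ✓; longest run = 3 ✓; GC 7/23 = 30.4%, outside 42.5–56.2% ✗ — fails.
Candidate 4 (21 nt, A=7 T=5 G=5 C=4): 3' end CAT has 1 G/C ✓; Tm = 2·12 + 4·9 = 60°C ✓; longest run = 2 ✓; GC 9/21 = 42.9% ✓ — passes.
Candidate 5 (20 nt, A=4 T=5 G=3 C=8): 3' end CTG has 2 G/C ✓; Tm = 2·9 + 4·11 = 62°C ✓; longest run = 5, exceeds 4 ✗; GC 11/20 = 55.0% ✓ — fails.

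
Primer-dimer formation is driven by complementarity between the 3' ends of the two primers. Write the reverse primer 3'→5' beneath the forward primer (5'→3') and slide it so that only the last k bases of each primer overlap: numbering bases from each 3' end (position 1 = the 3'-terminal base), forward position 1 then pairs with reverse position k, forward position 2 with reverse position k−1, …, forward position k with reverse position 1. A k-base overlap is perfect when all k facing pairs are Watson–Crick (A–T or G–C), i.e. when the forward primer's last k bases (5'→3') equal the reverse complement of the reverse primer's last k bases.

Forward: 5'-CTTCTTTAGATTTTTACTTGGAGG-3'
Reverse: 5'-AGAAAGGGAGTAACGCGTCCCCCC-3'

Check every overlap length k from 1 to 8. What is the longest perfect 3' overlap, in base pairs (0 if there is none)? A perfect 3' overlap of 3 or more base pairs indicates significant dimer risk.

Last 8 bases (5'→3') — forward …CTTGGAGG, reverse …GTCCCCCC.
Reverse complement of the reverse primer's last 8 bases: GGGGGGAC; its first k bases are the reverse complement of the reverse primer's last k bases, so a perfect k-base overlap needs the forward primer's last k bases to equal them.
Comparing (forward last k vs required): k=1: G vs G ✓; k=2: GG vs GG ✓; k=3: AGG vs GGG ✗; k=4: GAGG vs GGGG ✗; k=5: GGAGG vs GGGGG ✗; k=6: TGGAGG vs GGGGGG ✗; k=7: TTGGAGG vs GGGGGGA ✗; k=8: CTTGGAGG vs GGGGGGAC ✗.
Perfect overlaps at k = 1, 2; the largest is 2.

Longest perfect overlap: 2 complementary base pairs; below the dimer-risk threshold (threshold 3).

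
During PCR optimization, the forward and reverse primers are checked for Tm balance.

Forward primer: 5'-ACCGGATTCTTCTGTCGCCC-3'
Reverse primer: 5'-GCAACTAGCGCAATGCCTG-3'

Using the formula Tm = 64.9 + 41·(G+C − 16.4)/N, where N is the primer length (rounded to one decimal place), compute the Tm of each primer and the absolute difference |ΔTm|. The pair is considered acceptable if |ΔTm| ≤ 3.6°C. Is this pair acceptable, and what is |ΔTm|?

Forward: G+C = 12, N = 20 → Tm = 64.9 + 41·(12 − 16.4)/20 = 55.9°C.
Reverse: G+C = 11, N = 19 → Tm = 64.9 + 41·(11 − 16.4)/19 = 53.2°C.
|ΔTm| = |55.9 − 53.2| = 2.7°C, ≤ 3.6°C.

|ΔTm| = 2.7°C; the pair is acceptable.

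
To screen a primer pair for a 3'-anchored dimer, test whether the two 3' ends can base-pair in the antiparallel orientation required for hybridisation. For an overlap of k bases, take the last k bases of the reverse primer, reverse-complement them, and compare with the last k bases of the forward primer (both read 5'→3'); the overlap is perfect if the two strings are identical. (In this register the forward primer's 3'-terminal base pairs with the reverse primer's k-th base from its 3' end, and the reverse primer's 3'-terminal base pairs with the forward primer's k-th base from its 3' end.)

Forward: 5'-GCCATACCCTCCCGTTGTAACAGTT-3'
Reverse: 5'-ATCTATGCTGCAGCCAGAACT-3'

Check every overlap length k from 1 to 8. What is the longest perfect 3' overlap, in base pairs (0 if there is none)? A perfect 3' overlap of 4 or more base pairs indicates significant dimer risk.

Last 8 bases (5'→3') — forward …TAACAGTT, reverse …CCAGAACT.
Reverse complement of the reverse primer's last 8 bases: AGTTCTGG; its first k bases are the reverse complement of the reverse primer's last k bases, so a perfect k-base overlap needs the forward primer's last k bases to equal them.
Comparing (forward last k vs required): k=1: T vs A ✗; k=2: TT vs AG ✗; k=3: GTT vs AGT ✗; k=4: AGTT vs AGTT ✓; k=5: CAGTT vs AGTTC ✗; k=6: ACAGTT vs AGTTCT ✗; k=7: AACAGTT vs AGTTCTG ✗; k=8: TAACAGTT vs AGTTCTGG ✗.
Only k = 4 is perfect, so the longest perfect 3' overlap is 4.

Longest perfect overlap: 4 complementary base pairs; significant dimer risk (threshold 4).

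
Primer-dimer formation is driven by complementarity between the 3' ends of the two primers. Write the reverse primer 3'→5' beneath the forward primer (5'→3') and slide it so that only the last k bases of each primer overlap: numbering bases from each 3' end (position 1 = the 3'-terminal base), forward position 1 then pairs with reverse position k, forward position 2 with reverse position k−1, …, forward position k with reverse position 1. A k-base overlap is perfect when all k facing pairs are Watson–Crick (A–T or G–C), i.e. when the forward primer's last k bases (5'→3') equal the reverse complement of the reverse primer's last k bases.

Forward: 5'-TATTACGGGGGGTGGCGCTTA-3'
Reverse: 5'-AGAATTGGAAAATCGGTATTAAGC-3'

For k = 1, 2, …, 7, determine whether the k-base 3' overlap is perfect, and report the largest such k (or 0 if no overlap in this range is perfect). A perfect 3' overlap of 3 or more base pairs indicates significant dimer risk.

Last 7 bases (5'→3') — forward …GCGCTTA, reverse …ATTAAGC.
Reverse complement of the reverse primer's last 7 bases: GCTTAAT; its first k bases are the reverse complement of the reverse primer's last k bases, so a perfect k-base overlap needs the forward primer's last k bases to equal them.
Comparing (forward last k vs required): k=1: A vs G ✗; k=2: TA vs GC ✗; k=3: TTA vs GCT ✗; k=4: CTTA vs GCTT ✗; k=5: GCTTA vs GCTTA ✓; k=6: CGCTTA vs GCTTAA ✗; k=7: GCGCTTA vs GCTTAAT ✗.
Only k = 5 is perfect, so the longest perfect 3' overlap is 5.

Longest perfect overlap: 5 complementary base pairs; significant dimer risk (threshold 3).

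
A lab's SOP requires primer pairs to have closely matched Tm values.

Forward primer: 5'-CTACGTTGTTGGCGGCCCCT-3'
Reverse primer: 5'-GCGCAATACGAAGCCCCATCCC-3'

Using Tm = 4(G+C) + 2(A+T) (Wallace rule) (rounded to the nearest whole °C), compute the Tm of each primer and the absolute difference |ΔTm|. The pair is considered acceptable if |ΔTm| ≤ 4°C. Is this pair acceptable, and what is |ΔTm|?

|ΔTm| = 6°C; the pair is not acceptable.

Forward: A=1 T=6 G=6 C=7 → Tm = 2·7 + 4·13 = 66°C.
Reverse: A=6 T=2 G=4 C=10 → Tm = 2·8 + 4·14 = 72°C.
|ΔTm| = |66 − 72| = 6°C, > 4°C.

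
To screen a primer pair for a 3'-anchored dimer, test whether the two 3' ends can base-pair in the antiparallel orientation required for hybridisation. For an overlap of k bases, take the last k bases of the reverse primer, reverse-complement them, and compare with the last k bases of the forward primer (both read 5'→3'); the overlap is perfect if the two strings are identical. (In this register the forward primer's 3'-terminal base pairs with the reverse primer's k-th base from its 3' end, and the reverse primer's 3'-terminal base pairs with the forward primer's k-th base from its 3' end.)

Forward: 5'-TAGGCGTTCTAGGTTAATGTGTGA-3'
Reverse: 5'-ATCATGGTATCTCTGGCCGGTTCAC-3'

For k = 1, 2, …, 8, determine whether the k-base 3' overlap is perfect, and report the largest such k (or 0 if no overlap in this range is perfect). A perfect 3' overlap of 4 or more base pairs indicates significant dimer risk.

Longest perfect overlap: 4 complementary base pairs; significant dimer risk (threshold 4).

Last 8 bases (5'→3') — forward …ATGTGTGA, reverse …CGGTTCAC.
Reverse complement of the reverse primer's last 8 bases: GTGAACCG; its first k bases are the reverse complement of the reverse primer's last k bases, so a perfect k-base overlap needs the forward primer's last k bases to equal them.
Comparing (forward last k vs required): k=1: A vs G ✗; k=2: GA vs GT ✗; k=3: TGA vs GTG ✗; k=4: GTGA vs GTGA ✓; k=5: TGTGA vs GTGAA ✗; k=6: GTGTGA vs GTGAAC ✗; k=7: TGTGTGA vs GTGAACC ✗; k=8: ATGTGTGA vs GTGAACCG ✗.
Only k = 4 is perfect, so the longest perfect 3' overlap is 4.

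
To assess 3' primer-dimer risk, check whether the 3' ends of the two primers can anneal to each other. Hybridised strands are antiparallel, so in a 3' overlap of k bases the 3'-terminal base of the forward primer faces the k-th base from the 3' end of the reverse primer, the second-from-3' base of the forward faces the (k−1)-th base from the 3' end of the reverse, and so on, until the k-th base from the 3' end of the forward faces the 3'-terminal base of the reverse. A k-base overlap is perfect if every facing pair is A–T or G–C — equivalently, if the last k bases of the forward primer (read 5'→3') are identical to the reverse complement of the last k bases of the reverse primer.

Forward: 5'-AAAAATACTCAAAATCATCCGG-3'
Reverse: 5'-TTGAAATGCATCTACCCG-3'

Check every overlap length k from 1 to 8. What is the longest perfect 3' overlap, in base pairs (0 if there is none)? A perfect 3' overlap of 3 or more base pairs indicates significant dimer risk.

Longest perfect overlap: 3 complementary base pairs; significant dimer risk (threshold 3).

Last 8 bases (5'→3') — forward …TCATCCGG, reverse …TCTACCCG.
Reverse complement of the reverse primer's last 8 bases: CGGGTAGA; its first k bases are the reverse complement of the reverse primer's last k bases, so a perfect k-base overlap needs the forward primer's last k bases to equal them.
Comparing (forward last k vs required): k=1: G vs C ✗; k=2: GG vs CG ✗; k=3: CGG vs CGG ✓; k=4: CCGG vs CGGG ✗; k=5: TCCGG vs CGGGT ✗; k=6: ATCCGG vs CGGGTA ✗; k=7: CATCCGG vs CGGGTAG ✗; k=8: TCATCCGG vs CGGGTAGA ✗.
Only k = 3 is perfect, so the longest perfect 3' overlap is 3.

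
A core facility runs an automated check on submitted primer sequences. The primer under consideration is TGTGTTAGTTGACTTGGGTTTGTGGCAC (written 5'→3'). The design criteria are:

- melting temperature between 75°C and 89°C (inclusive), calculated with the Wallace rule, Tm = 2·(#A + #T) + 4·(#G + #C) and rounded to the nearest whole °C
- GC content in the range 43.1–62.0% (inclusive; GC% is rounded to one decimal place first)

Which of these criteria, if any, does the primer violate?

Base counts: A=3, T=12, G=10, C=3 (length 28).
Tm: Tm = 2·15 + 4·13 = 82°C ✓
GC content: GC 13/28 = 46.4% ✓

Meets all criteria.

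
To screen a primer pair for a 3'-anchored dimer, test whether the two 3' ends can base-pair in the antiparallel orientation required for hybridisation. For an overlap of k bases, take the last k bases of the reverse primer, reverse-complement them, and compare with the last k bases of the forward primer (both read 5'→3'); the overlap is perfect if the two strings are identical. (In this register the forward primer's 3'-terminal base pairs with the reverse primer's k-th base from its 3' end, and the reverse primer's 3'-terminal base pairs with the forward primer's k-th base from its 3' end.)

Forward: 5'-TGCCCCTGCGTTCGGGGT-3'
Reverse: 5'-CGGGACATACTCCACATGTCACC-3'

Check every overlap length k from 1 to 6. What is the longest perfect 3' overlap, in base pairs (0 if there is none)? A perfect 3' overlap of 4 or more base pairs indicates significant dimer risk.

Longest perfect overlap: 3 complementary base pairs; below the dimer-risk threshold (threshold 4).

Last 6 bases (5'→3') — forward …CGGGGT, reverse …GTCACC.
Reverse complement of the reverse primer's last 6 bases: GGTGAC; its first k bases are the reverse complement of the reverse primer's last k bases, so a perfect k-base overlap needs the forward primer's last k bases to equal them.
Comparing (forward last k vs required): k=1: T vs G ✗; k=2: GT vs GG ✗; k=3: GGT vs GGT ✓; k=4: GGGT vs GGTG ✗; k=5: GGGGT vs GGTGA ✗; k=6: CGGGGT vs GGTGAC ✗.
Only k = 3 is perfect, so the longest perfect 3' overlap is 3.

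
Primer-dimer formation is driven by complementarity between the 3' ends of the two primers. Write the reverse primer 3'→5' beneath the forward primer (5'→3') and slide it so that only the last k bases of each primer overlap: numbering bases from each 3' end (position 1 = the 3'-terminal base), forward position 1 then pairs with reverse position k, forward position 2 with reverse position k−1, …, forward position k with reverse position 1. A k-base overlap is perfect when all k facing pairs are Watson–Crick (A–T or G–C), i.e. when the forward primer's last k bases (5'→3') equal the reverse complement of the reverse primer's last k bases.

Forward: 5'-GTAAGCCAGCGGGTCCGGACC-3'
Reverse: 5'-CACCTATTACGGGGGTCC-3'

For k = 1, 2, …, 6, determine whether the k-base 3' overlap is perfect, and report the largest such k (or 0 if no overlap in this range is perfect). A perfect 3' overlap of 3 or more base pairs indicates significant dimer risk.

Longest perfect overlap: 5 complementary base pairs; significant dimer risk (threshold 3).

Last 6 bases (5'→3') — forward …CGGACC, reverse …GGGTCC.
Reverse complement of the reverse primer's last 6 bases: GGACCC; its first k bases are the reverse complement of the reverse primer's last k bases, so a perfect k-base overlap needs the forward primer's last k bases to equal them.
Comparing (forward last k vs required): k=1: C vs G ✗; k=2: CC vs GG ✗; k=3: ACC vs GGA ✗; k=4: GACC vs GGAC ✗; k=5: GGACC vs GGACC ✓; k=6: CGGACC vs GGACCC ✗.
Only k = 5 is perfect, so the longest perfect 3' overlap is 5.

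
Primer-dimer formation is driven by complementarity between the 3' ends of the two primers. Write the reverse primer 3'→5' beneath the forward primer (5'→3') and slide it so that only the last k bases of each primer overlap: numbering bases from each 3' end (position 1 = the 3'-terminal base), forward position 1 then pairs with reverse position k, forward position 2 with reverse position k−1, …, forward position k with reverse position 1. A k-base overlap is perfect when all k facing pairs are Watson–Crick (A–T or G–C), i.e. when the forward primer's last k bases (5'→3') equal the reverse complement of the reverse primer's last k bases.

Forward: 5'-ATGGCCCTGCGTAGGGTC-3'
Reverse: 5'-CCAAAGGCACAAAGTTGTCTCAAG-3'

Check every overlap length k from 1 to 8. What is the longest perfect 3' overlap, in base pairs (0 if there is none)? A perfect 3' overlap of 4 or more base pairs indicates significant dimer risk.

Longest perfect overlap: 1 complementary base pair; below the dimer-risk threshold (threshold 4).

Last 8 bases (5'→3') — forward …GTAGGGTC, reverse …GTCTCAAG.
Reverse complement of the reverse primer's last 8 bases: CTTGAGAC; its first k bases are the reverse complement of the reverse primer's last k bases, so a perfect k-base overlap needs the forward primer's last k bases to equal them.
Comparing (forward last k vs required): k=1: C vs C ✓; k=2: TC vs CT ✗; k=3: GTC vs CTT ✗; k=4: GGTC vs CTTG ✗; k=5: GGGTC vs CTTGA ✗; k=6: AGGGTC vs CTTGAG ✗; k=7: TAGGGTC vs CTTGAGA ✗; k=8: GTAGGGTC vs CTTGAGAC ✗.
Only k = 1 is perfect, so the longest perfect 3' overlap is 1.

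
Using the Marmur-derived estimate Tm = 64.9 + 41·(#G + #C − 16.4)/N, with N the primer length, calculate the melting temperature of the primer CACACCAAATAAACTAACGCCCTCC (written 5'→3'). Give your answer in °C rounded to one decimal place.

57.7°C

Base counts: A=10, T=3, G=1, C=11; G+C = 12, N = 25.
Tm = 64.9 + 41·(12 − 16.4)/25 = 64.9 + -180.40/25 = 57.7°C.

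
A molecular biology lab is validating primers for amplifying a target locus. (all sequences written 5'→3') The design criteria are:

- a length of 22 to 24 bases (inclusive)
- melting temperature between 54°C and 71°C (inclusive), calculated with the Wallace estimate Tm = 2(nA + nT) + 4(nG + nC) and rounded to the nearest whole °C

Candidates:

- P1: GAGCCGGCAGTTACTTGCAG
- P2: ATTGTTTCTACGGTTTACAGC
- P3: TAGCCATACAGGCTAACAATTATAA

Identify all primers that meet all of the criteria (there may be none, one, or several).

None of the candidates satisfy all criteria.

P1 (20 nt, A=4 T=4 G=7 C=5): length 20, outside 22–24 ✗; Tm = 2·8 + 4·12 = 64°C ✓ — fails.
P2 (21 nt, A=4 T=9 G=4 C=4): length 21, outside 22–24 ✗; Tm = 2·13 + 4·8 = 58°C ✓ — fails.
P3 (25 nt, A=11 T=6 G=3 C=5): length 25, outside 22–24 ✗; Tm = 2·17 + 4·8 = 66°C ✓ — fails.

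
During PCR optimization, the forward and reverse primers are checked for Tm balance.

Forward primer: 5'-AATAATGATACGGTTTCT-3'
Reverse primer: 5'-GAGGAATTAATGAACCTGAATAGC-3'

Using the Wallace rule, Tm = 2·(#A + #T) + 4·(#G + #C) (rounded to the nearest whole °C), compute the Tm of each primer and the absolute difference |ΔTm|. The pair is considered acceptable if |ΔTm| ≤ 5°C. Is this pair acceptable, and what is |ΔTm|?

|ΔTm| = 20°C; the pair is not acceptable.

Forward: A=6 T=7 G=3 C=2 → Tm = 2·13 + 4·5 = 46°C.
Reverse: A=10 T=5 G=6 C=3 → Tm = 2·15 + 4·9 = 66°C.
|ΔTm| = |46 − 66| = 20°C, > 5°C.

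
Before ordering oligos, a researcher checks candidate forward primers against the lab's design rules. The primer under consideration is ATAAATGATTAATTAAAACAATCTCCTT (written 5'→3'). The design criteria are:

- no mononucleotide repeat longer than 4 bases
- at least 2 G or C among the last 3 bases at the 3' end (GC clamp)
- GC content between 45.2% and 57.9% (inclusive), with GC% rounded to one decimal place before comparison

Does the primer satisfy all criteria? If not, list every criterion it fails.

Base counts: A=13, T=10, G=1, C=4 (length 28).
homopolymer run: longest run = 4 ✓
GC clamp: 3' end CTT has 1 G/C, need ≥2 ✗
GC content: GC 5/28 = 17.9%, outside 45.2–57.9% ✗

Fails: GC clamp, GC content.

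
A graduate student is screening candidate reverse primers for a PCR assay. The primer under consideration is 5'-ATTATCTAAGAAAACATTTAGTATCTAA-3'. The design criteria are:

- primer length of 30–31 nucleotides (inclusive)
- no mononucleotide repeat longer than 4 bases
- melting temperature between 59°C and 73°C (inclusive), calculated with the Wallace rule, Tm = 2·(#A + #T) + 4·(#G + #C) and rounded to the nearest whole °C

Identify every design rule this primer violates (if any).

Base counts: A=13, T=10, G=2, C=3 (length 28).
length: length 28, outside 30–31 ✗
homopolymer run: longest run = 4 ✓
Tm: Tm = 2·23 + 4·5 = 66°C ✓

Fails: length.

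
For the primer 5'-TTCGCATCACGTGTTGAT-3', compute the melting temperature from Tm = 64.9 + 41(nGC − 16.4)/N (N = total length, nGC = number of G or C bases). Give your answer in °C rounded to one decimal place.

45.8°C

Base counts: A=3, T=7, G=4, C=4; G+C = 8, N = 18.
Tm = 64.9 + 41·(8 − 16.4)/18 = 64.9 + -344.40/18 = 45.8°C.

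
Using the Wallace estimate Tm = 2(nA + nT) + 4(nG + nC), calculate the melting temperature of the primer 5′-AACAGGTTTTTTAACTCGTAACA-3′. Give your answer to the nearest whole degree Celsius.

60°C

Base counts: A=8, T=8, G=3, C=4 (length 23).
Tm = 2·(8+8) + 4·(3+4) = 2·16 + 4·7 = 32 + 28 = 60°C.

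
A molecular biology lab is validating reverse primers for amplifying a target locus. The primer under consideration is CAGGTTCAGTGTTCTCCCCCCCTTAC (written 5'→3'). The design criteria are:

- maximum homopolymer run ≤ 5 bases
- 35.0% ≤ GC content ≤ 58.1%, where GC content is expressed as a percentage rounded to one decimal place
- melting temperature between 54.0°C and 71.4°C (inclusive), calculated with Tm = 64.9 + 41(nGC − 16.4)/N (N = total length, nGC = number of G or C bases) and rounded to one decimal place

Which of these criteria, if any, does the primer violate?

Fails: homopolymer run.

Base counts: A=3, T=8, G=4, C=11 (length 26).
homopolymer run: longest run = 7, exceeds 5 ✗
GC content: GC 15/26 = 57.7% ✓
Tm: Tm = 64.9 + 41·(15 − 16.4)/26 = 62.7°C ✓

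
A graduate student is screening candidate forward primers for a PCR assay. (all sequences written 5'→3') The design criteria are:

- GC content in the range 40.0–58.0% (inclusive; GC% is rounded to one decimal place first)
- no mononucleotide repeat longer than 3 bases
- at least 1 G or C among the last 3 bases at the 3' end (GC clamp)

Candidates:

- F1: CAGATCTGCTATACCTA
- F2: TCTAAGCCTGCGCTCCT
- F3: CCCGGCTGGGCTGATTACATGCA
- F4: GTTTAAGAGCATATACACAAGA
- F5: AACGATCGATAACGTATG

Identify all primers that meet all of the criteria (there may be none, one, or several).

F1 (17 nt, A=5 T=5 G=2 C=5): GC 7/17 = 41.2% ✓; longest run = 2 ✓; 3' end CTA has 1 G/C ✓ — passes.
F2 (17 nt, A=2 T=5 G=3 C=7): GC 10/17 = 58.8%, outside 40.0–58.0% ✗; longest run = 2 ✓; 3' end CCT has 2 G/C ✓ — fails.
F3 (23 nt, A=4 T=5 G=7 C=7): GC 14/23 = 60.9%, outside 40.0–58.0% ✗; longest run = 3 ✓; 3' end GCA has 2 G/C ✓ — fails.
F4 (22 nt, A=10 T=5 G=4 C=3): GC 7/22 = 31.8%, outside 40.0–58.0% ✗; longest run = 3 ✓; 3' end AGA has 1 G/C ✓ — fails.
F5 (18 nt, A=7 T=4 G=4 C=3): GC 7/18 = 38.9%, outside 40.0–58.0% ✗; longest run = 2 ✓; 3' end ATG has 1 G/C ✓ — fails.

F1 only.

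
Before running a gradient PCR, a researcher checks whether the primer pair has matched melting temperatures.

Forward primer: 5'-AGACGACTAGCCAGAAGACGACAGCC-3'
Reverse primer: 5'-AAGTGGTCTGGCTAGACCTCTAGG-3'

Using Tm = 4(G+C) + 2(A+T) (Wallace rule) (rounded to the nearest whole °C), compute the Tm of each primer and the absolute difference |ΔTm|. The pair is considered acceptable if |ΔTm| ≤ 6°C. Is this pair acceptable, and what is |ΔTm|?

Forward: A=10 T=1 G=7 C=8 → Tm = 2·11 + 4·15 = 82°C.
Reverse: A=5 T=6 G=8 C=5 → Tm = 2·11 + 4·13 = 74°C.
|ΔTm| = |82 − 74| = 8°C, > 6°C.

|ΔTm| = 8°C; the pair is not acceptable.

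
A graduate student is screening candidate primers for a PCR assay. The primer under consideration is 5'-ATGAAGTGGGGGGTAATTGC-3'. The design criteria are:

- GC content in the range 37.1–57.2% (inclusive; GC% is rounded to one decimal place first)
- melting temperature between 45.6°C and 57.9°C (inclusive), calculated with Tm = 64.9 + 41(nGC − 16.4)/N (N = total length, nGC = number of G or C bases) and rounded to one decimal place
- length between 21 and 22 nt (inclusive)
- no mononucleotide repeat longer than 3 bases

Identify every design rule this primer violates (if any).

Base counts: A=5, T=5, G=9, C=1 (length 20).
GC content: GC 10/20 = 50.0% ✓
Tm: Tm = 64.9 + 41·(10 − 16.4)/20 = 51.8°C ✓
length: length 20, outside 21–22 ✗
homopolymer run: longest run = 6, exceeds 3 ✗

Fails: length, homopolymer run.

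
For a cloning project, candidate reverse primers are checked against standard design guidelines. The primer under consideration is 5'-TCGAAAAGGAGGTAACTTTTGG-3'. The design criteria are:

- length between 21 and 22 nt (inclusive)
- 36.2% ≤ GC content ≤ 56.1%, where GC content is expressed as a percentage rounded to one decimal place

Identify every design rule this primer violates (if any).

Base counts: A=7, T=6, G=7, C=2 (length 22).
length: length 22 ✓
GC content: GC 9/22 = 40.9% ✓

Meets all criteria.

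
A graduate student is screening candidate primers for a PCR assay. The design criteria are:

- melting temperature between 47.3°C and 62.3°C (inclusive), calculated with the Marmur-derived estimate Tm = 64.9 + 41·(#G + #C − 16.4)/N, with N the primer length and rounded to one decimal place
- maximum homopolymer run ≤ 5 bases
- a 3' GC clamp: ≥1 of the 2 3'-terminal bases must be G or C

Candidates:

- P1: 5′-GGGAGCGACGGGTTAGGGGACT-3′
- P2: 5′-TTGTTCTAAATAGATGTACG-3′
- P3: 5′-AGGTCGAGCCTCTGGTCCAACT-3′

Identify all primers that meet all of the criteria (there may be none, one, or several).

P1 (22 nt, A=4 T=3 G=12 C=3): Tm = 64.9 + 41·(15 − 16.4)/22 = 62.3°C ✓; longest run = 4 ✓; 3' end CT has 1 G/C ✓ — passes.
P2 (20 nt, A=6 T=8 G=4 C=2): Tm = 64.9 + 41·(6 − 16.4)/20 = 43.6°C, outside 47.3–62.3°C ✗; longest run = 3 ✓; 3' end CG has 2 G/C ✓ — fails.
P3 (22 nt, A=4 T=5 G=6 C=7): Tm = 64.9 + 41·(13 − 16.4)/22 = 58.6°C ✓; longest run = 2 ✓; 3' end CT has 1 G/C ✓ — passes.

P1 and P3.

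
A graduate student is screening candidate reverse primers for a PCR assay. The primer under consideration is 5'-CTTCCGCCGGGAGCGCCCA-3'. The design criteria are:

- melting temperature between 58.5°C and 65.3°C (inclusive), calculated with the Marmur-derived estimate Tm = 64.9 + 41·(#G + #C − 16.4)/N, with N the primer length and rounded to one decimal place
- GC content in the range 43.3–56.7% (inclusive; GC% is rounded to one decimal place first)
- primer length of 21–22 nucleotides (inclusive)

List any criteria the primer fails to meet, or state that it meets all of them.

Base counts: A=2, T=2, G=6, C=9 (length 19).
Tm: Tm = 64.9 + 41·(15 − 16.4)/19 = 61.9°C ✓
GC content: GC 15/19 = 78.9%, outside 43.3–56.7% ✗
length: length 19, outside 21–22 ✗

Fails: GC content, length.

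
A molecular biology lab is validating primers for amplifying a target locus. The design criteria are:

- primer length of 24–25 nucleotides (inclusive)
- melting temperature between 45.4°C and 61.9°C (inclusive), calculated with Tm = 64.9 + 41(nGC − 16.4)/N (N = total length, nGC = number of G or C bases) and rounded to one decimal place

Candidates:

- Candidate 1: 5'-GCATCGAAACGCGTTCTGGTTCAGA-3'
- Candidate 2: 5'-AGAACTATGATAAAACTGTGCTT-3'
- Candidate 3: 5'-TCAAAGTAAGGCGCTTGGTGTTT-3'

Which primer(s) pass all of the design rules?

Candidate 1 only.

Candidate 1 (25 nt, A=6 T=6 G=7 C=6): length 25 ✓; Tm = 64.9 + 41·(13 − 16.4)/25 = 59.3°C ✓ — passes.
Candidate 2 (23 nt, A=9 T=7 G=4 C=3): length 23, outside 24–25 ✗; Tm = 64.9 + 41·(7 − 16.4)/23 = 48.1°C ✓ — fails.
Candidate 3 (23 nt, A=5 T=8 G=7 C=3): length 23, outside 24–25 ✗; Tm = 64.9 + 41·(10 − 16.4)/23 = 53.5°C ✓ — fails.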